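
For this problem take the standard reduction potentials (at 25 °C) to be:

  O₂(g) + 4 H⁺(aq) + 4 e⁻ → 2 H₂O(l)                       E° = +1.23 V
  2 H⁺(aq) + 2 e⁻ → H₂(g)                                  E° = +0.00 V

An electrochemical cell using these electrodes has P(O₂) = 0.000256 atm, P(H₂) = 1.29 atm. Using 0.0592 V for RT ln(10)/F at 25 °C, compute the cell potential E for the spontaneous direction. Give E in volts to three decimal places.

O₂/H₂O is the cathode (higher E°), H⁺/H₂ the anode: E°cell = +1.23 − (+0.00) = +1.23 V, n = 4.
Overall: O₂(g) + 2 H₂(g) → 2 H₂O(l)
Q = 1 / (P(O₂)·P(H₂)^2); log Q = 3.371.
E = E° − (0.0592/n) log Q = +1.23 − (0.0592/4)(3.371) = +1.180 V.

+1.180 V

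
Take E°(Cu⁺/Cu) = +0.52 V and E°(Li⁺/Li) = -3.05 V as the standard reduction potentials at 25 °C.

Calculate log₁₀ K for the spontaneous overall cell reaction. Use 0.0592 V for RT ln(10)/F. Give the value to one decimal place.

60.3

Cathode: Cu⁺/Cu; anode: Li⁺/Li. E°cell = +3.57 V, n = 1.
log K = nE°cell / 0.0592 = (1)(+3.57) / 0.0592 = 60.3.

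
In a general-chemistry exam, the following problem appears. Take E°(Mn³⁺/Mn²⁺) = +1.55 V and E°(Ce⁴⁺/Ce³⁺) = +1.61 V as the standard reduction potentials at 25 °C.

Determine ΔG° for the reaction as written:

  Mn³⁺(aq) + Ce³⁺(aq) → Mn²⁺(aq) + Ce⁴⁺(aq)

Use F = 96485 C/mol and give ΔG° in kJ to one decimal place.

+5.8 kJ

As written, Mn³⁺/Mn²⁺ is reduced (cathode) and Ce⁴⁺/Ce³⁺ is oxidised (anode), so E°cell = (+1.55) − (+1.61) = -0.06 V.
Balancing electrons gives n = 1.
ΔG° = −nFE° = −(1)(96485)(-0.06) = 5,789 J = +5.8 kJ.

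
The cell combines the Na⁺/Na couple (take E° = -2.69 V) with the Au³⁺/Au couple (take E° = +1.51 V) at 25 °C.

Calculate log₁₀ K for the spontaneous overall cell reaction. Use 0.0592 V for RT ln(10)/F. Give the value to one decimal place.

Cathode: Au³⁺/Au; anode: Na⁺/Na. E°cell = +4.20 V, n = 3.
log K = nE°cell / 0.0592 = (3)(+4.20) / 0.0592 = 212.8.

212.8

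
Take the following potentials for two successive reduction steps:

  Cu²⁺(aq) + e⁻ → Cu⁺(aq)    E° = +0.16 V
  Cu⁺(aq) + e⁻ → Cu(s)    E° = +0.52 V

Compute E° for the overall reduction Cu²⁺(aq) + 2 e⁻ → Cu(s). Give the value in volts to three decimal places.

Since ΔG° = −nFE° is additive over sequential reductions, n₃E°₃ = n₁E°₁ + n₂E°₂.
E°₃ = (1×+0.16 + 1×+0.52) / 2 = (+0.680) / 2 = +0.340 V.

+0.340 V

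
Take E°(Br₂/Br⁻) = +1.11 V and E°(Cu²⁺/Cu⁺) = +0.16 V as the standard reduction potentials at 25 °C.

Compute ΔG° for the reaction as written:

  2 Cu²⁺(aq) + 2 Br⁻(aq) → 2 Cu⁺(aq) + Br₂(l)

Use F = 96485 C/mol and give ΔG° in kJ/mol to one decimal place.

As written, Cu²⁺/Cu⁺ is reduced (cathode) and Br₂/Br⁻ is oxidised (anode), so E°cell = (+0.16) − (+1.11) = -0.95 V.
Balancing electrons gives n = 2.
ΔG° = −nFE° = −(2)(96485)(-0.95) = 183,322 J = +183.3 kJ/mol.

+183.3 kJ/mol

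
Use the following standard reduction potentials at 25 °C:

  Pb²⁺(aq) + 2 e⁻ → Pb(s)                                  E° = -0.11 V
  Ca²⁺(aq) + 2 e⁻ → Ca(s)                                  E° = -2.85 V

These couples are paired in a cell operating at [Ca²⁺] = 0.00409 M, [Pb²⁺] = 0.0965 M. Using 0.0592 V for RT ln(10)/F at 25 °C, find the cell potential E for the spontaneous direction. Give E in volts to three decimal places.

Pb²⁺/Pb is the cathode (higher E°), Ca²⁺/Ca the anode: E°cell = -0.11 − (-2.85) = +2.74 V, n = 2.
Overall: Pb²⁺(aq) + Ca(s) → Pb(s) + Ca²⁺(aq)
Q = [Ca²⁺] / ([Pb²⁺]); log Q = -1.373.
E = E° − (0.0592/n) log Q = +2.74 − (0.0592/2)(-1.373) = +2.781 V.

+2.781 V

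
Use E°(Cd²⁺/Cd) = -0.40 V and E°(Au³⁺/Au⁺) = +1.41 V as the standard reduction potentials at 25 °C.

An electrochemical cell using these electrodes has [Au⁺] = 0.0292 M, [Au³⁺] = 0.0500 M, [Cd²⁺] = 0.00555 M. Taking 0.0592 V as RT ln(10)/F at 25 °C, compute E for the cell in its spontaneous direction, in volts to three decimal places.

Au³⁺/Au⁺ is the cathode (higher E°), Cd²⁺/Cd the anode: E°cell = +1.41 − (-0.40) = +1.81 V, n = 2.
Overall: Au³⁺(aq) + Cd(s) → Au⁺(aq) + Cd²⁺(aq)
Q = [Au⁺]·[Cd²⁺] / ([Au³⁺]); log Q = -2.489.
E = E° − (0.0592/n) log Q = +1.81 − (0.0592/2)(-2.489) = +1.884 V.

+1.884 V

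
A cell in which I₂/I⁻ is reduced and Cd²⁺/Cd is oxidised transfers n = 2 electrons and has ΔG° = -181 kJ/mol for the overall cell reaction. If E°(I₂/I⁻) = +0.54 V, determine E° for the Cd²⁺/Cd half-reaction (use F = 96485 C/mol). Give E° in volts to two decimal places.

E°cell = −ΔG°/(nF) = −(-181×10³)/((2)(96485)) = +0.938 V.
Since I₂/I⁻ is the cathode and Cd²⁺/Cd the anode, E°cell = E°(I₂/I⁻) − E°(Cd²⁺/Cd).
So E°(Cd²⁺/Cd) = E°(I₂/I⁻) − E°cell = (+0.54) − (+0.938) = -0.40 V.

-0.40 V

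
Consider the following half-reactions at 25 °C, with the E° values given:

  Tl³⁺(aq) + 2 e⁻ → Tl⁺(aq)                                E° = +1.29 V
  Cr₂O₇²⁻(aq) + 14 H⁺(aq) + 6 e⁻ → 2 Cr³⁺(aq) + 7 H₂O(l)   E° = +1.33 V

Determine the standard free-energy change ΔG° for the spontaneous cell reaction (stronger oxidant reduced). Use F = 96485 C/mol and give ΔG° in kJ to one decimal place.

-23.2 kJ

Cr₂O₇²⁻/Cr³⁺ (E° = +1.33 V) is the cathode; Tl³⁺/Tl⁺ (E° = +1.29 V) is the anode, so E°cell = +0.04 V.
Balancing electrons gives n = 6 (lcm of 6 and 2).
ΔG° = −nFE° = −(6)(96485)(+0.04) = -23,156 J = -23.2 kJ.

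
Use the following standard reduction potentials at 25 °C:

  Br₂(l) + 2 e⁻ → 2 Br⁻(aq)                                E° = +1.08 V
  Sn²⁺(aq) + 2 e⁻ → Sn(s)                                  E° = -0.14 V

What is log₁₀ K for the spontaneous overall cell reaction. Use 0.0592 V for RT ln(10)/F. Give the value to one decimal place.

41.2

Cathode: Br₂/Br⁻; anode: Sn²⁺/Sn. E°cell = +1.22 V, n = 2.
log K = nE°cell / 0.0592 = (2)(+1.22) / 0.0592 = 41.2.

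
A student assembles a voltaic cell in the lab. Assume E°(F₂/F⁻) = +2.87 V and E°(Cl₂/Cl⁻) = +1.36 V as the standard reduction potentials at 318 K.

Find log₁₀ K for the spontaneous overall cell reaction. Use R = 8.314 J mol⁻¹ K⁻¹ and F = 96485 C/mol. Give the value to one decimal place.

Cathode: F₂/F⁻; anode: Cl₂/Cl⁻. E°cell = (+2.87) − (+1.36) = +1.51 V, with n = 2.
ΔG° = −nFE° = −RT ln K, so ln K = nFE°/(RT) = (2)(96485)(+1.51) / ((8.314)(318)) = 110.212.
log₁₀ K = 110.212 / ln 10 = 47.9.

47.9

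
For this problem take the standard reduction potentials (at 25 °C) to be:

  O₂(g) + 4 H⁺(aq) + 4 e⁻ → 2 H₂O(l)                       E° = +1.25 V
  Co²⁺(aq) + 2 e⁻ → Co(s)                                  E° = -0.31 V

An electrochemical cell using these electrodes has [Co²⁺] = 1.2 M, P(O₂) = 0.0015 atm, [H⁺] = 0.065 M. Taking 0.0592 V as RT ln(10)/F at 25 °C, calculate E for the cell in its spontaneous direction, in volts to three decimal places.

+1.446 V

O₂/H₂O is the cathode (higher E°), Co²⁺/Co the anode: E°cell = +1.25 − (-0.31) = +1.56 V, n = 4.
Overall: O₂(g) + 4 H⁺(aq) + 2 Co(s) → 2 H₂O(l) + 2 Co²⁺(aq)
Q = [Co²⁺]^2 / (P(O₂)·[H⁺]^4); log Q = 7.731.
E = E° − (0.0592/n) log Q = +1.56 − (0.0592/4)(7.731) = +1.446 V.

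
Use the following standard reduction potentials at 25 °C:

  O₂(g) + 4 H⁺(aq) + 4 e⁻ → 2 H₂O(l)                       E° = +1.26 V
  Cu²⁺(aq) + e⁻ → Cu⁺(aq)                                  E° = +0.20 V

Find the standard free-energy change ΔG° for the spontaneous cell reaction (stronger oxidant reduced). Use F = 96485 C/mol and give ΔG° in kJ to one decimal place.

-409.1 kJ

O₂/H₂O (E° = +1.26 V) is the cathode; Cu²⁺/Cu⁺ (E° = +0.20 V) is the anode, so E°cell = +1.06 V.
Balancing electrons gives n = 4 (lcm of 4 and 1).
ΔG° = −nFE° = −(4)(96485)(+1.06) = -409,096 J = -409.1 kJ.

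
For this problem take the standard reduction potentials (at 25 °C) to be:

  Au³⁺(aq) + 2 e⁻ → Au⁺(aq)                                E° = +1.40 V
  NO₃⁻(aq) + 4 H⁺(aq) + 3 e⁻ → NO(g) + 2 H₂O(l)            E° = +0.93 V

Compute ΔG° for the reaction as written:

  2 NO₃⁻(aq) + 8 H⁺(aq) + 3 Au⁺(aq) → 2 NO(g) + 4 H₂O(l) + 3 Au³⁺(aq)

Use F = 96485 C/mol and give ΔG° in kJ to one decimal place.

+272.1 kJ

As written, NO₃⁻/NO is reduced (cathode) and Au³⁺/Au⁺ is oxidised (anode), so E°cell = (+0.93) − (+1.40) = -0.47 V.
Balancing electrons gives n = 6.
ΔG° = −nFE° = −(6)(96485)(-0.47) = 272,088 J = +272.1 kJ.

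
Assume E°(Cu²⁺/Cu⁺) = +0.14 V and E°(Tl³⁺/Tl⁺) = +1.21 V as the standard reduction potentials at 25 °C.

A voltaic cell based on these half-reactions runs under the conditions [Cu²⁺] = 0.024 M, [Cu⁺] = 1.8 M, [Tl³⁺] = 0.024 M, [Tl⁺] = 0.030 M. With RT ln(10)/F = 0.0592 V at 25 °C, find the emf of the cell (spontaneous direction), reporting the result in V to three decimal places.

+1.178 V

Tl³⁺/Tl⁺ is the cathode (higher E°), Cu²⁺/Cu⁺ the anode: E°cell = +1.21 − (+0.14) = +1.07 V, n = 2.
Overall: Tl³⁺(aq) + 2 Cu⁺(aq) → Tl⁺(aq) + 2 Cu²⁺(aq)
Q = [Tl⁺]·[Cu²⁺]^2 / ([Tl³⁺]·[Cu⁺]^2); log Q = -3.653.
E = E° − (0.0592/n) log Q = +1.07 − (0.0592/2)(-3.653) = +1.178 V.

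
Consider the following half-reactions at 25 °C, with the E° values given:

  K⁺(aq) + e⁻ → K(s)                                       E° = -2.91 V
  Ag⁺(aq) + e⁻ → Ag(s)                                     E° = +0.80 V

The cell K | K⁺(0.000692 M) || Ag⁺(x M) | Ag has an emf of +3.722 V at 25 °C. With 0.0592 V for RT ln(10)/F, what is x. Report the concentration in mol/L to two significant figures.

0.0011 M

Ag⁺/Ag is the cathode, K⁺/K the anode: E°cell = +3.71 V, n = 1.
Overall reaction: Ag⁺(aq) + K(s) → Ag(s) + K⁺(aq); Q = [K⁺]^1/[Ag⁺]^1.
From E = E° − (0.0592/n) log Q: log Q = (E° − E)·n/0.0592 = (+3.71 − (+3.722))·1/0.0592 = -0.2027.
So 1·log[Ag⁺] = 1·log(0.000692) − log Q = -3.1599 − (-0.2027) = -2.9572; [Ag⁺] = 10^(-2.9572) ≈ 0.0011 M.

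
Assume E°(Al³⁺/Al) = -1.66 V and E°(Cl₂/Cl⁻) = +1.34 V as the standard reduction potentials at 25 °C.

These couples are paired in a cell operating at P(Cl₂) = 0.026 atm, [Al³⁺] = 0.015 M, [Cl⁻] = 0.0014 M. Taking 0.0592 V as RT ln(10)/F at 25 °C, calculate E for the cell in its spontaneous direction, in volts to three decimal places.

+3.158 V

Cl₂/Cl⁻ is the cathode (higher E°), Al³⁺/Al the anode: E°cell = +1.34 − (-1.66) = +3.00 V, n = 6.
Overall: 3 Cl₂(g) + 2 Al(s) → 6 Cl⁻(aq) + 2 Al³⁺(aq)
Q = [Cl⁻]^6·[Al³⁺]^2 / (P(Cl₂)^3); log Q = -16.016.
E = E° − (0.0592/n) log Q = +3.00 − (0.0592/6)(-16.016) = +3.158 V.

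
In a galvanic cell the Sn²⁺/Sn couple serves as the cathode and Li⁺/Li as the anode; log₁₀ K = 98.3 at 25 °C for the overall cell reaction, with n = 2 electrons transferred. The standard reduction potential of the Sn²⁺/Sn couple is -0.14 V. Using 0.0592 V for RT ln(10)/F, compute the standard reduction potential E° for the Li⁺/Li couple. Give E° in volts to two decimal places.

E°cell = (0.0592/n)·log K = (0.0592/2)(98.3) = +2.910 V.
Since Sn²⁺/Sn is the cathode and Li⁺/Li the anode, E°cell = E°(Sn²⁺/Sn) − E°(Li⁺/Li).
So E°(Li⁺/Li) = E°(Sn²⁺/Sn) − E°cell = (-0.14) − (+2.910) = -3.05 V.

-3.05 V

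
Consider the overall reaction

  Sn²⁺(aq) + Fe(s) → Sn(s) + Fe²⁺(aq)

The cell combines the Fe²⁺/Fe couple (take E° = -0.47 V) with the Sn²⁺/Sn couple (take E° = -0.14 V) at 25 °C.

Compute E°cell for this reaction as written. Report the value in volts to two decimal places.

The Sn²⁺/Sn couple has the higher reduction potential, so it is the cathode; Fe²⁺/Fe is oxidised at the anode.
E°cell = E°(cathode) − E°(anode) = (-0.14) − (-0.47) = +0.33 V.

+0.33 V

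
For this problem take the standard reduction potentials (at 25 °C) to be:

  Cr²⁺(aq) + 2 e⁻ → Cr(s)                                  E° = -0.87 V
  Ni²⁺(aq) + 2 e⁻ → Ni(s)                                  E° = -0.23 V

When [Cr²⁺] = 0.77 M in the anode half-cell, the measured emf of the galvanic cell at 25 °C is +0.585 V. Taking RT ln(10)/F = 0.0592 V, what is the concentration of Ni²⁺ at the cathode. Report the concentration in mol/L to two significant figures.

Ni²⁺/Ni is the cathode, Cr²⁺/Cr the anode: E°cell = +0.64 V, n = 2.
Overall reaction: Ni²⁺(aq) + Cr(s) → Ni(s) + Cr²⁺(aq); Q = [Cr²⁺]^1/[Ni²⁺]^1.
From E = E° − (0.0592/n) log Q: log Q = (E° − E)·n/0.0592 = (+0.64 − (+0.585))·2/0.0592 = 1.8581.
So 1·log[Ni²⁺] = 1·log(0.77) − log Q = -0.1135 − (1.8581) = -1.9716; [Ni²⁺] = 10^(-1.9716) ≈ 0.011 M.

0.011 M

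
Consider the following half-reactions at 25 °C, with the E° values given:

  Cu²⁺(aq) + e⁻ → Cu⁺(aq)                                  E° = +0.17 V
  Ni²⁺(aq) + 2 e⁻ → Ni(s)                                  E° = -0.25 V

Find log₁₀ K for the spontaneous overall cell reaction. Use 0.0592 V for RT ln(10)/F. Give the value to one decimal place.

14.2

Cathode: Cu²⁺/Cu⁺; anode: Ni²⁺/Ni. E°cell = +0.42 V, n = 2.
log K = nE°cell / 0.0592 = (2)(+0.42) / 0.0592 = 14.2.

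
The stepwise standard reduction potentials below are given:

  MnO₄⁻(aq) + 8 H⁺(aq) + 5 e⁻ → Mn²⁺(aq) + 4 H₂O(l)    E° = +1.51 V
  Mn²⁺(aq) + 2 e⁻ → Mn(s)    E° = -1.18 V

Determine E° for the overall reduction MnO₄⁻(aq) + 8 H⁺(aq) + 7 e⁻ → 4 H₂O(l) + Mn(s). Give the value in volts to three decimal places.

Since ΔG° = −nFE° is additive over sequential reductions, n₃E°₃ = n₁E°₁ + n₂E°₂.
E°₃ = (5×+1.51 + 2×-1.18) / 7 = (+5.190) / 7 = +0.741 V.

+0.741 V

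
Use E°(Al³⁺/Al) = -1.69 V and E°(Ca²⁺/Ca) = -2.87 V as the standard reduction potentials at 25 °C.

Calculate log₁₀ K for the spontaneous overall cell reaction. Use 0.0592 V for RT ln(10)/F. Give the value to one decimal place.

119.6

Cathode: Al³⁺/Al; anode: Ca²⁺/Ca. E°cell = +1.18 V, n = 6.
log K = nE°cell / 0.0592 = (6)(+1.18) / 0.0592 = 119.6.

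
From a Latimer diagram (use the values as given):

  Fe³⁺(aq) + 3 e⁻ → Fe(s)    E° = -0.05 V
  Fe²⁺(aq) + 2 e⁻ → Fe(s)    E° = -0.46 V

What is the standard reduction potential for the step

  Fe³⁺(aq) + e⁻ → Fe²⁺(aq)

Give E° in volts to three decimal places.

Sequential free energies add, so n₃E°₃ = n₁E°₁ + n₂E°₂.
With n₃ = 3, and the known step contributing 2×(-0.46) V, the unknown satisfies 1·E° = 3×(-0.05) − 2×(-0.46) = +0.770.
E° = +0.770 / 1 = +0.770 V.

+0.770 V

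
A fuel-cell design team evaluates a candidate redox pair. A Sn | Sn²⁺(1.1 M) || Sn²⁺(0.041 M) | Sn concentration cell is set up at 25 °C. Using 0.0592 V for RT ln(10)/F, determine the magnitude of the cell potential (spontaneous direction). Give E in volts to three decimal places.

For a concentration cell E°cell = 0. The 1.1 M side is the cathode (reduction is favoured where [Sn²⁺] is higher).
With n = 2, E = −(0.0592/2) log([Sn²⁺]ₐₙ/[Sn²⁺]꜀ₐₜ) = −(0.0592/2) log(0.041/1.1) = −(0.0592/2)(-1.429) = +0.042 V.

+0.042 V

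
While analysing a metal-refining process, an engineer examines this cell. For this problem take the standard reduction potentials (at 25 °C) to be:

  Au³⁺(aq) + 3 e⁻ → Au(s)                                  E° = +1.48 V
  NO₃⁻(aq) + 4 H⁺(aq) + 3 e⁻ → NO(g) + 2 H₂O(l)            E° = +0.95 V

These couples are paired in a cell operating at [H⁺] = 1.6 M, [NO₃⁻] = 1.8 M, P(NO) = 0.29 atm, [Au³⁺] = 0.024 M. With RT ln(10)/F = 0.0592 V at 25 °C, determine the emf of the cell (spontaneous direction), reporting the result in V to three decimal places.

Au³⁺/Au is the cathode (higher E°), NO₃⁻/NO the anode: E°cell = +1.48 − (+0.95) = +0.53 V, n = 3.
Overall: Au³⁺(aq) + NO(g) + 2 H₂O(l) → Au(s) + NO₃⁻(aq) + 4 H⁺(aq)
Q = [NO₃⁻]·[H⁺]^4 / ([Au³⁺]·P(NO)); log Q = 3.229.
E = E° − (0.0592/n) log Q = +0.53 − (0.0592/3)(3.229) = +0.466 V.

+0.466 V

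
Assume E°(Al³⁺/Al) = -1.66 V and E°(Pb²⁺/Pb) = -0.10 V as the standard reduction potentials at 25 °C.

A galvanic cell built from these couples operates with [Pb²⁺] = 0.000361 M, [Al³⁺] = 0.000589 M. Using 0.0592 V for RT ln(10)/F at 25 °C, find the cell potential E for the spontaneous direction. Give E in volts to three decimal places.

Pb²⁺/Pb is the cathode (higher E°), Al³⁺/Al the anode: E°cell = -0.10 − (-1.66) = +1.56 V, n = 6.
Overall: 3 Pb²⁺(aq) + 2 Al(s) → 3 Pb(s) + 2 Al³⁺(aq)
Q = [Al³⁺]^2 / ([Pb²⁺]^3); log Q = 3.868.
E = E° − (0.0592/n) log Q = +1.56 − (0.0592/6)(3.868) = +1.522 V.

+1.522 V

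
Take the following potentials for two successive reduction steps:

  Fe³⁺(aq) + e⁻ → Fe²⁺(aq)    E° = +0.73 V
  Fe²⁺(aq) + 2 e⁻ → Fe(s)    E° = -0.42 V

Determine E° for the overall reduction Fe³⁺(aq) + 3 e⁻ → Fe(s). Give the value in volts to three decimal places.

Since ΔG° = −nFE° is additive over sequential reductions, n₃E°₃ = n₁E°₁ + n₂E°₂.
E°₃ = (1×+0.73 + 2×-0.42) / 3 = (-0.110) / 3 = -0.037 V.

-0.037 V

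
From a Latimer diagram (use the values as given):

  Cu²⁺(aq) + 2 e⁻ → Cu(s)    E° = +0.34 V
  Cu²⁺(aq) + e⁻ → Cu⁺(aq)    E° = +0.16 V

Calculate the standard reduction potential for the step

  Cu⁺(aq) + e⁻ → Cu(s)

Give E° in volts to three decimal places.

Sequential free energies add, so n₃E°₃ = n₁E°₁ + n₂E°₂.
With n₃ = 2, and the known step contributing 1×(+0.16) V, the unknown satisfies 1·E° = 2×(+0.34) − 1×(+0.16) = +0.520.
E° = +0.520 / 1 = +0.520 V.

+0.520 V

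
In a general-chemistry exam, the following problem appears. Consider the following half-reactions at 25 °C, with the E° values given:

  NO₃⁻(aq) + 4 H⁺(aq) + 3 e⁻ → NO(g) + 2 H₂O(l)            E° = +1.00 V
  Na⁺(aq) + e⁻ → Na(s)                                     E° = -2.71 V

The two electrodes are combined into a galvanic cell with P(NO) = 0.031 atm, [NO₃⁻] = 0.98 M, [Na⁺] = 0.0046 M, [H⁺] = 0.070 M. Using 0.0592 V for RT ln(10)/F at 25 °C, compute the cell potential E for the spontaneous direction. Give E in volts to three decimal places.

NO₃⁻/NO is the cathode (higher E°), Na⁺/Na the anode: E°cell = +1.00 − (-2.71) = +3.71 V, n = 3.
Overall: NO₃⁻(aq) + 4 H⁺(aq) + 3 Na(s) → NO(g) + 2 H₂O(l) + 3 Na⁺(aq)
Q = P(NO)·[Na⁺]^3 / ([NO₃⁻]·[H⁺]^4); log Q = -3.892.
E = E° − (0.0592/n) log Q = +3.71 − (0.0592/3)(-3.892) = +3.787 V.

+3.787 V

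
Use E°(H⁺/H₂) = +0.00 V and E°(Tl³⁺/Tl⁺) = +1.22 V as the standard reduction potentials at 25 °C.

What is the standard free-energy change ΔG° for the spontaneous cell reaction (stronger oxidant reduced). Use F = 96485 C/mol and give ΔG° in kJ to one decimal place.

Tl³⁺/Tl⁺ (E° = +1.22 V) is the cathode; H⁺/H₂ (E° = +0.00 V) is the anode, so E°cell = +1.22 V.
Balancing electrons gives n = 2 (lcm of 2 and 2).
ΔG° = −nFE° = −(2)(96485)(+1.22) = -235,423 J = -235.4 kJ.

-235.4 kJ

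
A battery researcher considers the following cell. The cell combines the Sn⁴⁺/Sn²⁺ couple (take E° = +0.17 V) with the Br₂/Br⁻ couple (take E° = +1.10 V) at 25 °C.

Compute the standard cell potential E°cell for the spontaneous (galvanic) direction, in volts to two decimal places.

+0.93 V

The Br₂/Br⁻ couple has the higher reduction potential, so it is the cathode; Sn⁴⁺/Sn²⁺ is oxidised at the anode.
E°cell = E°(cathode) − E°(anode) = (+1.10) − (+0.17) = +0.93 V.
Since E°cell > 0, the reaction is spontaneous under standard conditions.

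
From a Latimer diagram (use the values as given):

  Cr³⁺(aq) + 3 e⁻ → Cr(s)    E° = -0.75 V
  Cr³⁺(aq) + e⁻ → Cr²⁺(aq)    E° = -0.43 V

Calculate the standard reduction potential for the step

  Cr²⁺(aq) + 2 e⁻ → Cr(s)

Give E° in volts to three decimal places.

Sequential free energies add, so n₃E°₃ = n₁E°₁ + n₂E°₂.
With n₃ = 3, and the known step contributing 1×(-0.43) V, the unknown satisfies 2·E° = 3×(-0.75) − 1×(-0.43) = -1.820.
E° = -1.820 / 2 = -0.910 V.

-0.910 V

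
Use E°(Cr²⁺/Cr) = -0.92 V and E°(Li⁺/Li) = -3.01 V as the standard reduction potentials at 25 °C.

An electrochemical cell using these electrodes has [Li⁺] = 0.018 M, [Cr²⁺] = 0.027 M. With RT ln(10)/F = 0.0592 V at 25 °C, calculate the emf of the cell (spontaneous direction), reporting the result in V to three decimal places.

Cr²⁺/Cr is the cathode (higher E°), Li⁺/Li the anode: E°cell = -0.92 − (-3.01) = +2.09 V, n = 2.
Overall: Cr²⁺(aq) + 2 Li(s) → Cr(s) + 2 Li⁺(aq)
Q = [Li⁺]^2 / ([Cr²⁺]); log Q = -1.921.
E = E° − (0.0592/n) log Q = +2.09 − (0.0592/2)(-1.921) = +2.147 V.

+2.147 V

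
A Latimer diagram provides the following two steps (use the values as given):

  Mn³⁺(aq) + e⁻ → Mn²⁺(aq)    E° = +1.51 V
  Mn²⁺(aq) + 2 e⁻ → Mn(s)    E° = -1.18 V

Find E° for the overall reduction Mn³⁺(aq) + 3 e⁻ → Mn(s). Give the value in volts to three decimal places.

Since ΔG° = −nFE° is additive over sequential reductions, n₃E°₃ = n₁E°₁ + n₂E°₂.
E°₃ = (1×+1.51 + 2×-1.18) / 3 = (-0.850) / 3 = -0.283 V.

-0.283 V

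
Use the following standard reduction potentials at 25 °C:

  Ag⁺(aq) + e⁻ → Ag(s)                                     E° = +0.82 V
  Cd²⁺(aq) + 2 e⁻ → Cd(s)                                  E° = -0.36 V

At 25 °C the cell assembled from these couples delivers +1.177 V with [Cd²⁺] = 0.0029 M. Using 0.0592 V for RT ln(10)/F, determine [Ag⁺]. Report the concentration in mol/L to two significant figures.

0.048 M

Ag⁺/Ag is the cathode, Cd²⁺/Cd the anode: E°cell = +1.18 V, n = 2.
Overall reaction: 2 Ag⁺(aq) + Cd(s) → 2 Ag(s) + Cd²⁺(aq); Q = [Cd²⁺]^1/[Ag⁺]^2.
From E = E° − (0.0592/n) log Q: log Q = (E° − E)·n/0.0592 = (+1.18 − (+1.177))·2/0.0592 = 0.1014.
So 2·log[Ag⁺] = 1·log(0.0029) − log Q = -2.5376 − (0.1014) = -2.6390; log[Ag⁺] = -2.6390 / 2 = -1.3195; [Ag⁺] = 10^(-1.3195) ≈ 0.048 M.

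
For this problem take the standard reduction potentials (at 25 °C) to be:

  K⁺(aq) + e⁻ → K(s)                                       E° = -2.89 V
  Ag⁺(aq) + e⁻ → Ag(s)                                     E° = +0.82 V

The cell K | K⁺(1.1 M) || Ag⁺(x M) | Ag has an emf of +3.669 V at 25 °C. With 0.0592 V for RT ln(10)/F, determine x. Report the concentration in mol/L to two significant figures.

0.22 M

Ag⁺/Ag is the cathode, K⁺/K the anode: E°cell = +3.71 V, n = 1.
Overall reaction: Ag⁺(aq) + K(s) → Ag(s) + K⁺(aq); Q = [K⁺]^1/[Ag⁺]^1.
From E = E° − (0.0592/n) log Q: log Q = (E° − E)·n/0.0592 = (+3.71 − (+3.669))·1/0.0592 = 0.6926.
So 1·log[Ag⁺] = 1·log(1.1) − log Q = 0.0414 − (0.6926) = -0.6512; [Ag⁺] = 10^(-0.6512) ≈ 0.22 M.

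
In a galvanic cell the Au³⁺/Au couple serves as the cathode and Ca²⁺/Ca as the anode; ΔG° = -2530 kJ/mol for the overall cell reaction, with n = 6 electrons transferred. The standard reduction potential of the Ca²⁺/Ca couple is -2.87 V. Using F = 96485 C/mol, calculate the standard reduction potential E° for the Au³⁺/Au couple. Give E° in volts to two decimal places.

+1.50 V

E°cell = −ΔG°/(nF) = −(-2530×10³)/((6)(96485)) = +4.370 V.
Since Au³⁺/Au is the cathode and Ca²⁺/Ca the anode, E°cell = E°(Au³⁺/Au) − E°(Ca²⁺/Ca).
So E°(Au³⁺/Au) = E°cell + E°(Ca²⁺/Ca) = +4.370 + (-2.87) = +1.50 V.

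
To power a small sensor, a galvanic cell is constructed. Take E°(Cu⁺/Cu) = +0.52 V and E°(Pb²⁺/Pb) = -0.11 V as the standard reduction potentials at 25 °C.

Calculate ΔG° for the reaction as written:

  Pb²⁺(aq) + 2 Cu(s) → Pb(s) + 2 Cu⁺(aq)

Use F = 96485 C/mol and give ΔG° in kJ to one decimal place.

+121.6 kJ

As written, Pb²⁺/Pb is reduced (cathode) and Cu⁺/Cu is oxidised (anode), so E°cell = (-0.11) − (+0.52) = -0.63 V.
Balancing electrons gives n = 2.
ΔG° = −nFE° = −(2)(96485)(-0.63) = 121,571 J = +121.6 kJ.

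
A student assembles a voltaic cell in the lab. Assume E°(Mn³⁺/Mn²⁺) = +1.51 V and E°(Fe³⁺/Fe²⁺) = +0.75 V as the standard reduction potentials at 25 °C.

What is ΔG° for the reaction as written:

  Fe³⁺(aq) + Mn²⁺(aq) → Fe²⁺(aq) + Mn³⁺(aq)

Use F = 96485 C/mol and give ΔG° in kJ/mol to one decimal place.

As written, Fe³⁺/Fe²⁺ is reduced (cathode) and Mn³⁺/Mn²⁺ is oxidised (anode), so E°cell = (+0.75) − (+1.51) = -0.76 V.
Balancing electrons gives n = 1.
ΔG° = −nFE° = −(1)(96485)(-0.76) = 73,329 J = +73.3 kJ/mol.

+73.3 kJ/mol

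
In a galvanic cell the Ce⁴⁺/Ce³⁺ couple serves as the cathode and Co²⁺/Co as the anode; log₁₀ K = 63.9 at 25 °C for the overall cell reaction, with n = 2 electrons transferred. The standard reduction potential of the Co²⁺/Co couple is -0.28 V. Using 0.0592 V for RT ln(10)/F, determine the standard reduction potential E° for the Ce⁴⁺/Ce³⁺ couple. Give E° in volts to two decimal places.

+1.61 V

E°cell = (0.0592/n)·log K = (0.0592/2)(63.9) = +1.891 V.
Since Ce⁴⁺/Ce³⁺ is the cathode and Co²⁺/Co the anode, E°cell = E°(Ce⁴⁺/Ce³⁺) − E°(Co²⁺/Co).
So E°(Ce⁴⁺/Ce³⁺) = E°cell + E°(Co²⁺/Co) = +1.891 + (-0.28) = +1.61 V.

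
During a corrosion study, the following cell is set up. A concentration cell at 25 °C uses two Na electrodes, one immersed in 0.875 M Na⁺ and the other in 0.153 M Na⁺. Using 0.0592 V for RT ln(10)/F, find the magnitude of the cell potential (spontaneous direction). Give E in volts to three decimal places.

For a concentration cell E°cell = 0. The 0.875 M side is the cathode (reduction is favoured where [Na⁺] is higher).
With n = 1, E = −(0.0592/1) log([Na⁺]ₐₙ/[Na⁺]꜀ₐₜ) = −(0.0592/1) log(0.153/0.875) = −(0.0592/1)(-0.757) = +0.045 V.

+0.045 V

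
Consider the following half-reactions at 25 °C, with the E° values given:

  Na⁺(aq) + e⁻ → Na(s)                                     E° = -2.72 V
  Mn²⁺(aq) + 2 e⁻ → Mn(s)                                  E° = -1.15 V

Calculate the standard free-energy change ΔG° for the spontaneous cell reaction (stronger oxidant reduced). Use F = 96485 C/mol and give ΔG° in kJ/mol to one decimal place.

-303.0 kJ/mol

Mn²⁺/Mn (E° = -1.15 V) is the cathode; Na⁺/Na (E° = -2.72 V) is the anode, so E°cell = +1.57 V.
Balancing electrons gives n = 2 (lcm of 2 and 1).
ΔG° = −nFE° = −(2)(96485)(+1.57) = -302,963 J = -303.0 kJ/mol.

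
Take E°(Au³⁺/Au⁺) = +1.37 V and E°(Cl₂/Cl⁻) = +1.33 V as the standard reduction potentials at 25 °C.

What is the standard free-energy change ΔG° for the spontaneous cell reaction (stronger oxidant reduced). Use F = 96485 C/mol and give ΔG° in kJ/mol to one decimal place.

-7.7 kJ/mol

Au³⁺/Au⁺ (E° = +1.37 V) is the cathode; Cl₂/Cl⁻ (E° = +1.33 V) is the anode, so E°cell = +0.04 V.
Balancing electrons gives n = 2 (lcm of 2 and 2).
ΔG° = −nFE° = −(2)(96485)(+0.04) = -7,719 J = -7.7 kJ/mol.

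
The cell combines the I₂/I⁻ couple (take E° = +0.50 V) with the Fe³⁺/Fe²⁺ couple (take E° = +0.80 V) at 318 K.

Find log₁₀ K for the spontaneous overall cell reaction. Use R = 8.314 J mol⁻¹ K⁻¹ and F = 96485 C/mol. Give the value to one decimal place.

Cathode: Fe³⁺/Fe²⁺; anode: I₂/I⁻. E°cell = (+0.80) − (+0.50) = +0.30 V, with n = 2.
ΔG° = −nFE° = −RT ln K, so ln K = nFE°/(RT) = (2)(96485)(+0.30) / ((8.314)(318)) = 21.896.
log₁₀ K = 21.896 / ln 10 = 9.5.

9.5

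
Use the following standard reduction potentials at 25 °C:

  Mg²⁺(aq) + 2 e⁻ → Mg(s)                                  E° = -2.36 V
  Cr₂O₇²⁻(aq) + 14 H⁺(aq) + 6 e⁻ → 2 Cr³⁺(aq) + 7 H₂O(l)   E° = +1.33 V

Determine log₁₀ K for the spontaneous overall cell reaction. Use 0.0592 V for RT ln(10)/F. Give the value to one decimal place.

374.0

Cathode: Cr₂O₇²⁻/Cr³⁺; anode: Mg²⁺/Mg. E°cell = +3.69 V, n = 6.
log K = nE°cell / 0.0592 = (6)(+3.69) / 0.0592 = 374.0.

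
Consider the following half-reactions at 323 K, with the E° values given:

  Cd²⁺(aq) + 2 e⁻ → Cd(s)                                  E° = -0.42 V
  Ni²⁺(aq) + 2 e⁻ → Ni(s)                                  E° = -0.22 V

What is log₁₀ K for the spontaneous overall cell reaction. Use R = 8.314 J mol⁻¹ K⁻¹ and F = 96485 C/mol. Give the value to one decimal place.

6.2

Cathode: Ni²⁺/Ni; anode: Cd²⁺/Cd. E°cell = (-0.22) − (-0.42) = +0.20 V, with n = 2.
ΔG° = −nFE° = −RT ln K, so ln K = nFE°/(RT) = (2)(96485)(+0.20) / ((8.314)(323)) = 14.372.
log₁₀ K = 14.372 / ln 10 = 6.2.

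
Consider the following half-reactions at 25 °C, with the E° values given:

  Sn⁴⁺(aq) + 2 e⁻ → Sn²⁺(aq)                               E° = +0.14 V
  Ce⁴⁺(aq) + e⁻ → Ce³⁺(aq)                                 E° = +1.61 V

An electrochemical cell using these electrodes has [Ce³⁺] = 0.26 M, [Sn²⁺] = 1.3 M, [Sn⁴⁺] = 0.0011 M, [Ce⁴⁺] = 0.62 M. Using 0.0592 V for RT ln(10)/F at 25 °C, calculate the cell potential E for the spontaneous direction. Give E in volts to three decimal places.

+1.583 V

Ce⁴⁺/Ce³⁺ is the cathode (higher E°), Sn⁴⁺/Sn²⁺ the anode: E°cell = +1.61 − (+0.14) = +1.47 V, n = 2.
Overall: 2 Ce⁴⁺(aq) + Sn²⁺(aq) → 2 Ce³⁺(aq) + Sn⁴⁺(aq)
Q = [Ce³⁺]^2·[Sn⁴⁺] / ([Ce⁴⁺]^2·[Sn²⁺]); log Q = -3.827.
E = E° − (0.0592/n) log Q = +1.47 − (0.0592/2)(-3.827) = +1.583 V.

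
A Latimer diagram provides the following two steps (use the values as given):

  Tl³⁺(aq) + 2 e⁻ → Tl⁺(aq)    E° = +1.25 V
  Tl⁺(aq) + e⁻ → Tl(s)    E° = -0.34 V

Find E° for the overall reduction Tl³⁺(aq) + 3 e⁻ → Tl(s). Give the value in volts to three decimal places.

+0.720 V

Adding the free-energy changes (−nFE°) of the two steps gives −n₃FE°₃ = −n₁FE°₁ − n₂FE°₂.
E°₃ = (2×+1.25 + 1×-0.34) / 3 = (+2.160) / 3 = +0.720 V.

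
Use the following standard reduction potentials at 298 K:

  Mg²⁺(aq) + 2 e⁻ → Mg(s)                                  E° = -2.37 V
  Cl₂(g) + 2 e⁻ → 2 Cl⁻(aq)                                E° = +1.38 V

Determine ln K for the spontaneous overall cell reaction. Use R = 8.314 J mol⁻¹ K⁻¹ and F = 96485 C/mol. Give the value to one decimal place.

Cathode: Cl₂/Cl⁻; anode: Mg²⁺/Mg. E°cell = (+1.38) − (-2.37) = +3.75 V, with n = 2.
ΔG° = −nFE° = −RT ln K, so ln K = nFE°/(RT) = (2)(96485)(+3.75) / ((8.314)(298)) = 292.075.

292.1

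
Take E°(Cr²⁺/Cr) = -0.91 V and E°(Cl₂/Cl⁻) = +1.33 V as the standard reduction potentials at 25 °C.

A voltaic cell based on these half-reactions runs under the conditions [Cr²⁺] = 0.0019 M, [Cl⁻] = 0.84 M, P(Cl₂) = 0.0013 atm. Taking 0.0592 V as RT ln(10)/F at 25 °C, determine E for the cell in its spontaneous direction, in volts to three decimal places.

+2.240 V

Cl₂/Cl⁻ is the cathode (higher E°), Cr²⁺/Cr the anode: E°cell = +1.33 − (-0.91) = +2.24 V, n = 2.
Overall: Cl₂(g) + Cr(s) → 2 Cl⁻(aq) + Cr²⁺(aq)
Q = [Cl⁻]^2·[Cr²⁺] / (P(Cl₂)); log Q = 0.013.
E = E° − (0.0592/n) log Q = +2.24 − (0.0592/2)(0.013) = +2.240 V.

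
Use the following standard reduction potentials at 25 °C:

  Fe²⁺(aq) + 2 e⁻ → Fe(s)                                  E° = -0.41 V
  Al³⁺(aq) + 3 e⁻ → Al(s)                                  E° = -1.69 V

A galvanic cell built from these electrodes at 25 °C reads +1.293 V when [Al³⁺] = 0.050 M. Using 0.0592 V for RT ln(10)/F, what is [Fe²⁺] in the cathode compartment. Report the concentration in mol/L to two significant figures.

0.37 M

Fe²⁺/Fe is the cathode, Al³⁺/Al the anode: E°cell = +1.28 V, n = 6.
Overall reaction: 3 Fe²⁺(aq) + 2 Al(s) → 3 Fe(s) + 2 Al³⁺(aq); Q = [Al³⁺]^2/[Fe²⁺]^3.
From E = E° − (0.0592/n) log Q: log Q = (E° − E)·n/0.0592 = (+1.28 − (+1.293))·6/0.0592 = -1.3176.
So 3·log[Fe²⁺] = 2·log(0.05) − log Q = -2.6021 − (-1.3176) = -1.2845; log[Fe²⁺] = -1.2845 / 3 = -0.4282; [Fe²⁺] = 10^(-0.4282) ≈ 0.37 M.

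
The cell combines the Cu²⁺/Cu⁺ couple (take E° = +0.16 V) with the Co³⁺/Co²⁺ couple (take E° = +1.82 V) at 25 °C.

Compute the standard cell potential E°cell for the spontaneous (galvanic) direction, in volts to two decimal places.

+1.66 V

The Co³⁺/Co²⁺ couple has the higher reduction potential, so it is the cathode; Cu²⁺/Cu⁺ is oxidised at the anode.
E°cell = E°(cathode) − E°(anode) = (+1.82) − (+0.16) = +1.66 V.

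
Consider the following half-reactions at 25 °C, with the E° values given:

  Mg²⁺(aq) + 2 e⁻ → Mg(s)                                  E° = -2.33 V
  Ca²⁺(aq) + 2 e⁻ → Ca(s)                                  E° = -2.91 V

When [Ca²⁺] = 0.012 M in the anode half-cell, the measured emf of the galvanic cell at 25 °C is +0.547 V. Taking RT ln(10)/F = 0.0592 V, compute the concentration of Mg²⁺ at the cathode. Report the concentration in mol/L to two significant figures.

Mg²⁺/Mg is the cathode, Ca²⁺/Ca the anode: E°cell = +0.58 V, n = 2.
Overall reaction: Mg²⁺(aq) + Ca(s) → Mg(s) + Ca²⁺(aq); Q = [Ca²⁺]^1/[Mg²⁺]^1.
From E = E° − (0.0592/n) log Q: log Q = (E° − E)·n/0.0592 = (+0.58 − (+0.547))·2/0.0592 = 1.1149.
So 1·log[Mg²⁺] = 1·log(0.012) − log Q = -1.9208 − (1.1149) = -3.0357; [Mg²⁺] = 10^(-3.0357) ≈ 0.00092 M.

0.00092 M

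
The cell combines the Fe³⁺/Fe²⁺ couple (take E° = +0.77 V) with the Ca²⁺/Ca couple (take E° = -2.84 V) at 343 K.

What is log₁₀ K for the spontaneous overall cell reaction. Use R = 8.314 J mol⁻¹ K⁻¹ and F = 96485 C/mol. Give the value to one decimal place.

106.1

Cathode: Fe³⁺/Fe²⁺; anode: Ca²⁺/Ca. E°cell = (+0.77) − (-2.84) = +3.61 V, with n = 2.
ΔG° = −nFE° = −RT ln K, so ln K = nFE°/(RT) = (2)(96485)(+3.61) / ((8.314)(343)) = 244.283.
log₁₀ K = 244.283 / ln 10 = 106.1.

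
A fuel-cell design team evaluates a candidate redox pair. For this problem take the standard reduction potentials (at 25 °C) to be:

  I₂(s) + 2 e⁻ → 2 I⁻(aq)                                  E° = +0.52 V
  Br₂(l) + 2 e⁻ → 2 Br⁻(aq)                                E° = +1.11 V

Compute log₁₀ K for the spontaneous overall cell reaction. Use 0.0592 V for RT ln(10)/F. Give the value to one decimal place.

19.9

Cathode: Br₂/Br⁻; anode: I₂/I⁻. E°cell = +0.59 V, n = 2.
log K = nE°cell / 0.0592 = (2)(+0.59) / 0.0592 = 19.9.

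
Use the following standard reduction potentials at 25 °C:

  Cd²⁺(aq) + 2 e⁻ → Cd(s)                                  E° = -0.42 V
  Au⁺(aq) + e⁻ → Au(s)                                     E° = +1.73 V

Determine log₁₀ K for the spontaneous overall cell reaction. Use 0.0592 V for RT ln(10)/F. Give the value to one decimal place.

Cathode: Au⁺/Au; anode: Cd²⁺/Cd. E°cell = +2.15 V, n = 2.
log K = nE°cell / 0.0592 = (2)(+2.15) / 0.0592 = 72.6.

72.6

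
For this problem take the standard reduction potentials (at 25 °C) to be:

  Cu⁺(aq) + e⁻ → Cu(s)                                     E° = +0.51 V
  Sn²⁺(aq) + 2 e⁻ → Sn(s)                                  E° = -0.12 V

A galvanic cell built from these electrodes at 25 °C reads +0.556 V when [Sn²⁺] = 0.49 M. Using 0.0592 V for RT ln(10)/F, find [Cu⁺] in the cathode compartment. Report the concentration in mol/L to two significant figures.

Cu⁺/Cu is the cathode, Sn²⁺/Sn the anode: E°cell = +0.63 V, n = 2.
Overall reaction: 2 Cu⁺(aq) + Sn(s) → 2 Cu(s) + Sn²⁺(aq); Q = [Sn²⁺]^1/[Cu⁺]^2.
From E = E° − (0.0592/n) log Q: log Q = (E° − E)·n/0.0592 = (+0.63 − (+0.556))·2/0.0592 = 2.5000.
So 2·log[Cu⁺] = 1·log(0.49) − log Q = -0.3098 − (2.5000) = -2.8098; log[Cu⁺] = -2.8098 / 2 = -1.4049; [Cu⁺] = 10^(-1.4049) ≈ 0.039 M.

0.039 M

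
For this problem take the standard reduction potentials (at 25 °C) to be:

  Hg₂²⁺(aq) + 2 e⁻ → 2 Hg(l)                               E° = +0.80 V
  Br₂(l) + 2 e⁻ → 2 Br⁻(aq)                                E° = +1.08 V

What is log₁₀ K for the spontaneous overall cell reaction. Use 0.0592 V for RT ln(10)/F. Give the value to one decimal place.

9.5

Cathode: Br₂/Br⁻; anode: Hg₂²⁺/Hg. E°cell = +0.28 V, n = 2.
log K = nE°cell / 0.0592 = (2)(+0.28) / 0.0592 = 9.5.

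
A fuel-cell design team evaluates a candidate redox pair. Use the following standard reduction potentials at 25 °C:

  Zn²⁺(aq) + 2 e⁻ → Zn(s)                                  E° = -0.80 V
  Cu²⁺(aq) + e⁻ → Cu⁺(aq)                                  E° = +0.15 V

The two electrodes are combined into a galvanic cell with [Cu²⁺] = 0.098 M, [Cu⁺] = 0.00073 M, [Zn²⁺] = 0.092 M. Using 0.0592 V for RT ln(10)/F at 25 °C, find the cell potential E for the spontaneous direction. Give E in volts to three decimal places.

Cu²⁺/Cu⁺ is the cathode (higher E°), Zn²⁺/Zn the anode: E°cell = +0.15 − (-0.80) = +0.95 V, n = 2.
Overall: 2 Cu²⁺(aq) + Zn(s) → 2 Cu⁺(aq) + Zn²⁺(aq)
Q = [Cu⁺]^2·[Zn²⁺] / ([Cu²⁺]^2); log Q = -5.292.
E = E° − (0.0592/n) log Q = +0.95 − (0.0592/2)(-5.292) = +1.107 V.

+1.107 V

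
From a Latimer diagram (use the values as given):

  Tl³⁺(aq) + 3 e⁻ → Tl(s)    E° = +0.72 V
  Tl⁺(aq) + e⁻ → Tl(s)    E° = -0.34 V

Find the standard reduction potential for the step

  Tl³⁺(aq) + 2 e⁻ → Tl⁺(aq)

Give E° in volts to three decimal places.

Sequential free energies add, so n₃E°₃ = n₁E°₁ + n₂E°₂.
With n₃ = 3, and the known step contributing 1×(-0.34) V, the unknown satisfies 2·E° = 3×(+0.72) − 1×(-0.34) = +2.500.
E° = +2.500 / 2 = +1.250 V.

+1.250 V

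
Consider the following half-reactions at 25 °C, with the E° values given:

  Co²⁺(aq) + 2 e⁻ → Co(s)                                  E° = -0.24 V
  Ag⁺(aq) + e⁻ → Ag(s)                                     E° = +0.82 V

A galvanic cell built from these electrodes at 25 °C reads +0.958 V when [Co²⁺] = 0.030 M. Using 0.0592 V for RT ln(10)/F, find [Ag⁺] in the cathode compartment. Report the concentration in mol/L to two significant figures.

Ag⁺/Ag is the cathode, Co²⁺/Co the anode: E°cell = +1.06 V, n = 2.
Overall reaction: 2 Ag⁺(aq) + Co(s) → 2 Ag(s) + Co²⁺(aq); Q = [Co²⁺]^1/[Ag⁺]^2.
From E = E° − (0.0592/n) log Q: log Q = (E° − E)·n/0.0592 = (+1.06 − (+0.958))·2/0.0592 = 3.4459.
So 2·log[Ag⁺] = 1·log(0.03) − log Q = -1.5229 − (3.4459) = -4.9688; log[Ag⁺] = -4.9688 / 2 = -2.4844; [Ag⁺] = 10^(-2.4844) ≈ 0.0033 M.

0.0033 M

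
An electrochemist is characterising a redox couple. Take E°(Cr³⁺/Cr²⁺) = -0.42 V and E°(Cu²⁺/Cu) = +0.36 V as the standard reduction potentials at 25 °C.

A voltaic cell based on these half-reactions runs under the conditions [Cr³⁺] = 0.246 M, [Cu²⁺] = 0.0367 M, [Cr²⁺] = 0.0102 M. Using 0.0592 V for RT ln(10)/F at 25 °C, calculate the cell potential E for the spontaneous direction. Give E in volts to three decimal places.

Cu²⁺/Cu is the cathode (higher E°), Cr³⁺/Cr²⁺ the anode: E°cell = +0.36 − (-0.42) = +0.78 V, n = 2.
Overall: Cu²⁺(aq) + 2 Cr²⁺(aq) → Cu(s) + 2 Cr³⁺(aq)
Q = [Cr³⁺]^2 / ([Cu²⁺]·[Cr²⁺]^2); log Q = 4.200.
E = E° − (0.0592/n) log Q = +0.78 − (0.0592/2)(4.200) = +0.656 V.

+0.656 V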